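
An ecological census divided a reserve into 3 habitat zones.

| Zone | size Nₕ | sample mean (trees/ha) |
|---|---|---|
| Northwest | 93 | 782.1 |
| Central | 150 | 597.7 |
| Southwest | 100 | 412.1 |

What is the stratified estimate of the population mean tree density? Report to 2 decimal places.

N = 93 + 150 + 100 = 343.
The stratified mean weights each stratum mean by its population share Nₕ/N.
Σ Nₕx̄ₕ = 93·782.1 + 150·597.7 + 100·412.1 = 72735.3 + 89655 + 41210 = 203600.3.
Divide by N: 203600.3 / 343 = 593.5869... → 593.59.

593.59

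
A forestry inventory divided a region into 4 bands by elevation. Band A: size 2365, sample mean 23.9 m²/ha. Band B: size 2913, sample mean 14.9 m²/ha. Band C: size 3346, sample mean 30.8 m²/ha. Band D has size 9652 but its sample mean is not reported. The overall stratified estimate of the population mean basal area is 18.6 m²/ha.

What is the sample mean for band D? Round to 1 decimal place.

N = 2365 + 2913 + 3346 + 9652 = 18276.
Overall total = μ·N = 18.6·18276 = 339933.6.
Subtract the known strata: 2365·23.9 + 2913·14.9 + 3346·30.8 = 202984.
Remaining total for band D: 339933.6 − 202984 = 136949.6.
Divide by its size: 136949.6 / 9652 = 14.189... → 14.2.

14.2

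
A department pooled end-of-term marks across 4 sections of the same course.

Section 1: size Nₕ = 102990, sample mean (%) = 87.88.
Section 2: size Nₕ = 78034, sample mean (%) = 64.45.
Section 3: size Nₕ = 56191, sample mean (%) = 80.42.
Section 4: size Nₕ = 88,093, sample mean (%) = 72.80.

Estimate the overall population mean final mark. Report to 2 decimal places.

x̄_st = (Σ Nₕx̄ₕ) / (Σ Nₕ) = (102990·87.88 + 78034·64.45 + 56191·80.42 + 88093·72.80) / 325308
= 25012103.12 / 325308 = 76.8875... → 76.89.

76.89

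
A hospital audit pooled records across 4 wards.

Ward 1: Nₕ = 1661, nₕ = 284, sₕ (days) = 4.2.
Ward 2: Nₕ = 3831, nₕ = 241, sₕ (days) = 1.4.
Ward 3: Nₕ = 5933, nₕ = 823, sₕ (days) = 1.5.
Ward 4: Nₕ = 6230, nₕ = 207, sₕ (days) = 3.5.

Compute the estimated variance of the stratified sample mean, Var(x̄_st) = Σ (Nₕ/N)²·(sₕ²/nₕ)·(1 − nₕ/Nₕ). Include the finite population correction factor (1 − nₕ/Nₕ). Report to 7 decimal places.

N = 17655. Term for each stratum: Wₕ²sₕ²/nₕ·(1−nₕ/Nₕ).
Var(x̄_st) = 0.0004557728 + 0.0003588477 + 0.0002659148 + 0.0071241197 = 0.0082046550 → 0.0082047.

0.0082047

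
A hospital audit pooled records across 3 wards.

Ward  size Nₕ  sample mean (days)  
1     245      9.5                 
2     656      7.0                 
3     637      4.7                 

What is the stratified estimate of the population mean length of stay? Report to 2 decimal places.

6.45

x̄_st = (Σ Nₕx̄ₕ) / (Σ Nₕ) = (245·9.5 + 656·7.0 + 637·4.7) / 1538
= 9913.4 / 1538 = 6.4456... → 6.45.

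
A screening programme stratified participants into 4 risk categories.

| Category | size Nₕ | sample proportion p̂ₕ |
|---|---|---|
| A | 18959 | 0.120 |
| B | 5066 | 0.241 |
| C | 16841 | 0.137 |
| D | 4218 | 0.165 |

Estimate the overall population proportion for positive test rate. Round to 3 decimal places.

0.144

Wₕ = Nₕ/N with N = 45084: 0.4205, 0.1124, 0.3735, 0.0936.
p̂_st = 0.4205·0.120 + 0.1124·0.241 + 0.3735·0.137 + 0.0936·0.165 ≈ 0.14416... → 0.144.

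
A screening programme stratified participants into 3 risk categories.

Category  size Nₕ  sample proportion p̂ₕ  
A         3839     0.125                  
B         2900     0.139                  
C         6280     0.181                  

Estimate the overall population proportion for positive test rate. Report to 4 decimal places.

Wₕ = Nₕ/N with N = 13019: 0.2949, 0.2228, 0.4824.
p̂_st = 0.2949·0.125 + 0.2228·0.139 + 0.4824·0.181 ≈ 0.155131... → 0.1551.

0.1551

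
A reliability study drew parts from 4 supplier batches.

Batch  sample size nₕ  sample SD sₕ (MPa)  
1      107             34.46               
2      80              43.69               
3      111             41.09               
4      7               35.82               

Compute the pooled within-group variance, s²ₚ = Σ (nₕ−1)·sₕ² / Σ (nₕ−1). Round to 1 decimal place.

1561.8

Degrees of freedom: 106 + 79 + 110 + 6 = 301.
Σ(nₕ−1)sₕ² = 106·1187.4916 + 79·1908.8161 + 110·1688.3881 + 6·1283.0724 = 470091.7069.
s²ₚ = 470091.7069 / 301 = 1561.766... → 1561.8.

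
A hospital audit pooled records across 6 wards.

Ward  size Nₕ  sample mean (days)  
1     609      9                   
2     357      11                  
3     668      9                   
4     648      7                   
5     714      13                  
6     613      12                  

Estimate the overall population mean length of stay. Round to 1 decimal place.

10.1

N = 609 + 357 + 668 + 648 + 714 + 613 = 3609.
Weight each subgroup mean by Nₕ/N and sum.
Σ Nₕx̄ₕ = 609·9 + 357·11 + 668·9 + 648·7 + 714·13 + 613·12 = 5481 + 3927 + 6012 + 4536 + 9282 + 7356 = 36594.
Divide by N: 36594 / 3609 = 10.140... → 10.1.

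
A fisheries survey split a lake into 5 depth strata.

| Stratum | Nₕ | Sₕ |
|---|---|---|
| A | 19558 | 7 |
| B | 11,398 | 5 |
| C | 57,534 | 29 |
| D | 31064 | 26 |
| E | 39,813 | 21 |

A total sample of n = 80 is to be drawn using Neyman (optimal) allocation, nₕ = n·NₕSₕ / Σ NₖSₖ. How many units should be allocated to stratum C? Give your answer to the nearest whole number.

A: NₕSₕ = 19558·7 = 136906
B: NₕSₕ = 11398·5 = 56990
C: NₕSₕ = 57534·29 = 1668486
D: NₕSₕ = 31064·26 = 807664
E: NₕSₕ = 39813·21 = 836073
Σ NₕSₕ = 3506119.
n_C = 80·1668486/3506119 = 38.070... → 38.

38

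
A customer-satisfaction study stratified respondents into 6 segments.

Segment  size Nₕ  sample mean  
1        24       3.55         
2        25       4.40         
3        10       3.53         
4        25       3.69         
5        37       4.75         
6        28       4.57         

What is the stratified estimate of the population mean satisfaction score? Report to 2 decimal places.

4.20

N = 149; weights Wₕ = Nₕ/N = (0.1611, 0.1678, 0.0671, 0.1678, 0.2483, 0.1879).
x̄_st = Σ Wₕ·x̄ₕ = 0.1611·3.55 + 0.1678·4.40 + 0.0671·3.53 + 0.1678·3.69 + 0.2483·4.75 + 0.1879·4.57 ≈ 4.2044...
→ 4.20.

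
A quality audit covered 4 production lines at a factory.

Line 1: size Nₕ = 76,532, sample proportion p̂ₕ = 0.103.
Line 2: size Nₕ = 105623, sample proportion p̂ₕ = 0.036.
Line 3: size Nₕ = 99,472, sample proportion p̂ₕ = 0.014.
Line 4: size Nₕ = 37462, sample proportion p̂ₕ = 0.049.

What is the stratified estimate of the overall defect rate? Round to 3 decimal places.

0.047

Wₕ = Nₕ/N with N = 319089: 0.2398, 0.3310, 0.3117, 0.1174.
p̂_st = 0.2398·0.103 + 0.3310·0.036 + 0.3117·0.014 + 0.1174·0.049 ≈ 0.04674... → 0.047.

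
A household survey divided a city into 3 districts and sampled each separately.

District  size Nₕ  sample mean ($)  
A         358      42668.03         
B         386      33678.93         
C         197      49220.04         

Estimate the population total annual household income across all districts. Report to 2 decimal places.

Estimate total by summing Nₕ·x̄ₕ over strata.
358·42668.03 + 386·33678.93 + 197·49220.04 = 15275154.74 + 13000066.98 + 9696347.88 = 37971569.60.

37971569.60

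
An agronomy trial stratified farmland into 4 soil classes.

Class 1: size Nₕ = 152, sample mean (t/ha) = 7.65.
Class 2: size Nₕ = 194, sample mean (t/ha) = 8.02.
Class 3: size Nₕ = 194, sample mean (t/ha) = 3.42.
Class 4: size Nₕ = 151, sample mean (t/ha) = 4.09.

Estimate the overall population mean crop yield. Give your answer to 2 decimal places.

x̄_st = (Σ Nₕx̄ₕ) / (Σ Nₕ) = (152·7.65 + 194·8.02 + 194·3.42 + 151·4.09) / 691
= 3999.75 / 691 = 5.7884... → 5.79.

5.79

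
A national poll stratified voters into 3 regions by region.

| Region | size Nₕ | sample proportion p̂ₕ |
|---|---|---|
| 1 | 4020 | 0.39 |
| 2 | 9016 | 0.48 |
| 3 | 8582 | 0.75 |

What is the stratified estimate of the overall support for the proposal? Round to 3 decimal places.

0.570

Wₕ = Nₕ/N with N = 21618: 0.1860, 0.4171, 0.3970.
p̂_st = 0.1860·0.39 + 0.4171·0.48 + 0.3970·0.75 ≈ 0.57045... → 0.570.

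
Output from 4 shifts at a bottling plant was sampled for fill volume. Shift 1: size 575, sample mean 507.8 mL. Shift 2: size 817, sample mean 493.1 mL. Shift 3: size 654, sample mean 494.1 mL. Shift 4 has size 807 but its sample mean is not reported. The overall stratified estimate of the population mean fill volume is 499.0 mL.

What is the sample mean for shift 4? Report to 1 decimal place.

502.7

N = 575 + 817 + 654 + 807 = 2853.
Overall total = μ·N = 499.0·2853 = 1423647.
Subtract the known strata: 575·507.8 + 817·493.1 + 654·494.1 = 1017989.1.
Remaining total for shift 4: 1423647 − 1017989.1 = 405657.9.
Divide by its size: 405657.9 / 807 = 502.674... → 502.7.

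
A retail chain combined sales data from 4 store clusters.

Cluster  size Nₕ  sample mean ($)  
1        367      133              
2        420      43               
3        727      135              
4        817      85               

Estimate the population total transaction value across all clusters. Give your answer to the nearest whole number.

234461

Population total = Σ Nₕ·x̄ₕ (each stratum's size times its mean).
367·133 + 420·43 + 727·135 + 817·85 = 48811 + 18060 + 98145 + 69445 = 234461.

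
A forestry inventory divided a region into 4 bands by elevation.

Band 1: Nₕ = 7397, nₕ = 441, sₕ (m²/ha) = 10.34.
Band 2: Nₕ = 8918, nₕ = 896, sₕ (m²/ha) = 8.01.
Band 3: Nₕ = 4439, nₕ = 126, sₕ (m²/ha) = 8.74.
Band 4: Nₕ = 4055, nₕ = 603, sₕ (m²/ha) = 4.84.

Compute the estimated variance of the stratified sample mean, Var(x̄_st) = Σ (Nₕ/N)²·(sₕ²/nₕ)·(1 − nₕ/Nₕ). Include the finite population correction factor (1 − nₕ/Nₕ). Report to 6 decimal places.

N = 24809; Wₕ = Nₕ/N.
band 1: (7397/24809)²·10.34²/441·(1 − 441/7397) = 0.020267452
band 2: (8918/24809)²·8.01²/896·(1 − 896/8918) = 0.008323167
band 3: (4439/24809)²·8.74²/126·(1 − 126/4439) = 0.018858120
band 4: (4055/24809)²·4.84²/603·(1 − 603/4055) = 0.000883520
Sum = 0.048332261 → 0.048332.

0.048332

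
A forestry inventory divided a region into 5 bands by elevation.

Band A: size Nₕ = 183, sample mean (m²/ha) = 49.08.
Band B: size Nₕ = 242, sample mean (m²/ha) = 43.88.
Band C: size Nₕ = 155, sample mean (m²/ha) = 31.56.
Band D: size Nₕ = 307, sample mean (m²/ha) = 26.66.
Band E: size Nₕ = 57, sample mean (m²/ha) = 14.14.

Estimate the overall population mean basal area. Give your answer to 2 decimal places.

N = 944; weights Wₕ = Nₕ/N = (0.1939, 0.2564, 0.1642, 0.3252, 0.0604).
x̄_st = Σ Wₕ·x̄ₕ = 0.1939·49.08 + 0.2564·43.88 + 0.1642·31.56 + 0.3252·26.66 + 0.0604·14.14 ≈ 35.4693...
→ 35.47.

35.47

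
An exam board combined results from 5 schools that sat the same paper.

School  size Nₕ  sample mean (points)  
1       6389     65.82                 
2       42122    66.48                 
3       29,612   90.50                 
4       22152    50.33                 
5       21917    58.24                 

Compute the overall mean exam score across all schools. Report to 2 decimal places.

N = 6389 + 42122 + 29612 + 22152 + 21917 = 122192.
Weight each subgroup mean by Nₕ/N and sum.
Σ Nₕx̄ₕ = 6389·65.82 + 42122·66.48 + 29612·90.50 + 22152·50.33 + 21917·58.24 = 420523.98 + 2800270.56 + 2679886 + 1114910.16 + 1276446.08 = 8292036.78.
Divide by N: 8292036.78 / 122192 = 67.8607... → 67.86.

67.86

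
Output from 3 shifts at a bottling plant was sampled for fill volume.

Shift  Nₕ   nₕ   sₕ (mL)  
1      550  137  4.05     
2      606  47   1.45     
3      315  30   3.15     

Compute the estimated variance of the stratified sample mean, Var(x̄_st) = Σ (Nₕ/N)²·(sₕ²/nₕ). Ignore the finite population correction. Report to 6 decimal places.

0.039496

N = 1471; Wₕ = Nₕ/N.
shift 1: (550/1471)²·4.05²/137 = 0.016737458
shift 2: (606/1471)²·1.45²/47 = 0.007592032
shift 3: (315/1471)²·3.15²/30 = 0.015166858
Sum = 0.039496349 → 0.039496.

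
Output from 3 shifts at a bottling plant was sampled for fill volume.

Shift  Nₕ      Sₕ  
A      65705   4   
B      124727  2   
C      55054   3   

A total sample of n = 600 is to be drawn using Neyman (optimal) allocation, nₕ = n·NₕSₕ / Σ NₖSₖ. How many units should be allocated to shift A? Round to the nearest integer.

233

A: NₕSₕ = 65705·4 = 262820
B: NₕSₕ = 124727·2 = 249454
C: NₕSₕ = 55054·3 = 165162
Σ NₕSₕ = 677436.
n_A = 600·262820/677436 = 232.778... → 233.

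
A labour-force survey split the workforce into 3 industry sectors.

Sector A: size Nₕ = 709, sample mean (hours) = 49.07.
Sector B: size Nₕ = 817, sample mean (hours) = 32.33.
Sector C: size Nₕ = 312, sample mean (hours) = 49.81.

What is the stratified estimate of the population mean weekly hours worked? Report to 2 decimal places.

41.75

x̄_st = (Σ Nₕx̄ₕ) / (Σ Nₕ) = (709·49.07 + 817·32.33 + 312·49.81) / 1838
= 76744.96 / 1838 = 41.7546... → 41.75.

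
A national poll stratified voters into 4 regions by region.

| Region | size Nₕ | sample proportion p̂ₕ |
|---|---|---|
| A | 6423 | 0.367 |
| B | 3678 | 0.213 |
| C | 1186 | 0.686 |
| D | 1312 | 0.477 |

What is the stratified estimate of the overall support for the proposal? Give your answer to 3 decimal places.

0.364

Wₕ = Nₕ/N with N = 12599: 0.5098, 0.2919, 0.0941, 0.1041.
p̂_st = 0.5098·0.367 + 0.2919·0.213 + 0.0941·0.686 + 0.1041·0.477 ≈ 0.36353... → 0.364.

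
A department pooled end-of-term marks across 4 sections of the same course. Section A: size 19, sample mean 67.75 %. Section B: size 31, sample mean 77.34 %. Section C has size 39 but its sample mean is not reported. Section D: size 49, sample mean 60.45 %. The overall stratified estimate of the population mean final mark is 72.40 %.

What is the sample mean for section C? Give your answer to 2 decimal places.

Σ Nₕx̄ₕ = N·μ, so 39·x̄_C = 138·72.40 − (19·67.75 + 31·77.34 + 49·60.45).
= 9991.2 − 6646.84 = 3344.36.
x̄_C = 3344.36 / 39 = 85.7528... → 85.75.

85.75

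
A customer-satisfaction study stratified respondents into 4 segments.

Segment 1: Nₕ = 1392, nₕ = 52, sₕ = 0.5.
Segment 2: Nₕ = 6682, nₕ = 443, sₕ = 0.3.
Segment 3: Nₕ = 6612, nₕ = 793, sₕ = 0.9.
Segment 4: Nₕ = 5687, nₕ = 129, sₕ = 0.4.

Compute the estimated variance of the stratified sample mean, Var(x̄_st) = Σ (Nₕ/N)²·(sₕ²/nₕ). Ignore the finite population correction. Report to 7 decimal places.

N = 20373; Wₕ = Nₕ/N.
segment 1: (1392/20373)²·0.5²/52 = 0.0000224443
segment 2: (6682/20373)²·0.3²/443 = 0.0000218545
segment 3: (6612/20373)²·0.9²/793 = 0.0001075889
segment 4: (5687/20373)²·0.4²/129 = 0.0000966466
Sum = 0.0002485344 → 0.0002485.

0.0002485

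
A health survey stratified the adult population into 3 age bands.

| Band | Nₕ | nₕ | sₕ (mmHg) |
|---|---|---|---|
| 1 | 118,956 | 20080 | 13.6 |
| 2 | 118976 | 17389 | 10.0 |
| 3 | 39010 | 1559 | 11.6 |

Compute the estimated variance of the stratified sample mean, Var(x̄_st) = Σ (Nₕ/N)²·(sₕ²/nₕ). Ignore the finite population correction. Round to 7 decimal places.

0.0044734

N = 276942. Term for each stratum: Wₕ²sₕ²/nₕ.
Var(x̄_st) = 0.0016994530 + 0.0010613692 + 0.0017125534 = 0.0044733756 → 0.0044734.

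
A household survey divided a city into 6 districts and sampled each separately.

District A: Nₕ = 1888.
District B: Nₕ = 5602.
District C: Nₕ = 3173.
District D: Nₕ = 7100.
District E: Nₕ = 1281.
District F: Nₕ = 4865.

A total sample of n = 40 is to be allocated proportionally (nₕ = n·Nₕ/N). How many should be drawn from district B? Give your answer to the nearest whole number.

N = 1888 + 5602 + 3173 + 7100 + 1281 + 4865 = 23909.
n_B = 40·5602/23909 = 9.372... → 9.

9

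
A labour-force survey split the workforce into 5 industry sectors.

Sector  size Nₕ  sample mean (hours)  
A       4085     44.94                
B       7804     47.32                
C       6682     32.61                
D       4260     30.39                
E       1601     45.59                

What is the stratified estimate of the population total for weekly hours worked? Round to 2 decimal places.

973216.19

A: 4085·44.94 = 183579.9
B: 7804·47.32 = 369285.28
C: 6682·32.61 = 217900.02
D: 4260·30.39 = 129461.4
E: 1601·45.59 = 72989.59
τ̂ = Σ Nₕx̄ₕ = 973216.19.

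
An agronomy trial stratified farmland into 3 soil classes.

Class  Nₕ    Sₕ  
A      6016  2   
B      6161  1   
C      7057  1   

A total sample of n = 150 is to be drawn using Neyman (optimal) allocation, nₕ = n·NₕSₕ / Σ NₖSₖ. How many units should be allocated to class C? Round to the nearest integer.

42

Σ NₕSₕ = 6016·2 + 6161·1 + 7057·1 = 25250.
Share for C: 7057/25250 = 0.27949.
n_C = 150 × 0.27949 = 41.923... → 42.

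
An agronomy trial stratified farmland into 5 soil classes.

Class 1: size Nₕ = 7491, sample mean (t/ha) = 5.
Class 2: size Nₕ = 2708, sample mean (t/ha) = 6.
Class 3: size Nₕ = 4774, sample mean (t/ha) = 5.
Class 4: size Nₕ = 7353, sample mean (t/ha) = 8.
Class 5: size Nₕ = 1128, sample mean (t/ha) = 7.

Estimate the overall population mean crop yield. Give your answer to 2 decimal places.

x̄_st = (Σ Nₕx̄ₕ) / (Σ Nₕ) = (7491·5 + 2708·6 + 4774·5 + 7353·8 + 1128·7) / 23454
= 144293 / 23454 = 6.1522... → 6.15.

6.15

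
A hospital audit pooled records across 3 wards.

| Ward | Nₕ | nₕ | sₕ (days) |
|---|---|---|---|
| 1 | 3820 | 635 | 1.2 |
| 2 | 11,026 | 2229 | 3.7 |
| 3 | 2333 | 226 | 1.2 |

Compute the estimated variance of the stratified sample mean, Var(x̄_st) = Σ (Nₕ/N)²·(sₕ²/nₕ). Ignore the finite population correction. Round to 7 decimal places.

N = 17179. Term for each stratum: Wₕ²sₕ²/nₕ.
Var(x̄_st) = 0.0001121295 + 0.0025300762 + 0.0001175135 = 0.0027597191 → 0.0027597.

0.0027597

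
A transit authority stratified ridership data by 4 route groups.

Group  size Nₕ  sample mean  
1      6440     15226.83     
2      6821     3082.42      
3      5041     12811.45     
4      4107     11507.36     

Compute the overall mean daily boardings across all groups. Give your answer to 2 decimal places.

x̄_st = (Σ Nₕx̄ₕ) / (Σ Nₕ) = (6440·15226.83 + 6821·3082.42 + 5041·12811.45 + 4107·11507.36) / 22409
= 230929218.99 / 22409 = 10305.1997... → 10305.20.

10305.20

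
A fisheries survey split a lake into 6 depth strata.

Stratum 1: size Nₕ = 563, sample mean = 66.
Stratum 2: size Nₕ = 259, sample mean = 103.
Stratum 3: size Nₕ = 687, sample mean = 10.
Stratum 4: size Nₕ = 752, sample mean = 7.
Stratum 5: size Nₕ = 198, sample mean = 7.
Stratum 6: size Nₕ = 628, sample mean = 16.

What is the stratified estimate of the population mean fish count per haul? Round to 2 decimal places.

x̄_st = (Σ Nₕx̄ₕ) / (Σ Nₕ) = (563·66 + 259·103 + 687·10 + 752·7 + 198·7 + 628·16) / 3087
= 87403 / 3087 = 28.3132... → 28.31.

28.31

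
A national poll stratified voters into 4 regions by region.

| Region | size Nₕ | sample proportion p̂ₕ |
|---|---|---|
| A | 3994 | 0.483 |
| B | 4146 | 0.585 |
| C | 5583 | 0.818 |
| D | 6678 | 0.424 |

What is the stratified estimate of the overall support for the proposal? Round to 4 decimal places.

N = 3994 + 4146 + 5583 + 6678 = 20401.
Overall proportion = Σ (Nₕ/N)·p̂ₕ.
Σ Nₕp̂ₕ = 1929.102 + 2425.41 + 4566.894 + 2831.472 = 11752.878.
11752.878 / 20401 = 0.576093... → 0.5761.

0.5761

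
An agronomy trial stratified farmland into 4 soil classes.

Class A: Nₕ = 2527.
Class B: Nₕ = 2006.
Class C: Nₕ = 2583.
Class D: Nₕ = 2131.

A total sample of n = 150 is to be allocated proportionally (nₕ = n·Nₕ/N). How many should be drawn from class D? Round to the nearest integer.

35

N = 2527 + 2006 + 2583 + 2131 = 9247.
n_D = 150·2131/9247 = 34.568... → 35.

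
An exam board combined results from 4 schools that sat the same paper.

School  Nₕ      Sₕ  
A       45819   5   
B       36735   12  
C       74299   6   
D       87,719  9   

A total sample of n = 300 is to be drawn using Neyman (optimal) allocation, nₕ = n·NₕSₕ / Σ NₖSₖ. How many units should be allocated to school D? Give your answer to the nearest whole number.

A: NₕSₕ = 45819·5 = 229095
B: NₕSₕ = 36735·12 = 440820
C: NₕSₕ = 74299·6 = 445794
D: NₕSₕ = 87719·9 = 789471
Σ NₕSₕ = 1905180.
n_D = 300·789471/1905180 = 124.314... → 124.

124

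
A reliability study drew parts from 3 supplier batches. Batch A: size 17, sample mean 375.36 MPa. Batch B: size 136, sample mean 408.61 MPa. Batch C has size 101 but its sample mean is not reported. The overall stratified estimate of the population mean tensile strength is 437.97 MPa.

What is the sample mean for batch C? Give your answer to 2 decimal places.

488.04

Σ Nₕx̄ₕ = N·μ, so 101·x̄_C = 254·437.97 − (17·375.36 + 136·408.61).
= 111244.38 − 61952.08 = 49292.3.
x̄_C = 49292.3 / 101 = 488.0426... → 488.04.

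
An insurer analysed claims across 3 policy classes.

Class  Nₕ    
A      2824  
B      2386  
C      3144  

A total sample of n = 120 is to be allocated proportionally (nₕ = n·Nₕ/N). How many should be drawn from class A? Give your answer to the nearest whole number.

41

Share of class A = 2824/8354 = 0.33804.
Allocate 120 × 0.33804 = 40.565... → 41.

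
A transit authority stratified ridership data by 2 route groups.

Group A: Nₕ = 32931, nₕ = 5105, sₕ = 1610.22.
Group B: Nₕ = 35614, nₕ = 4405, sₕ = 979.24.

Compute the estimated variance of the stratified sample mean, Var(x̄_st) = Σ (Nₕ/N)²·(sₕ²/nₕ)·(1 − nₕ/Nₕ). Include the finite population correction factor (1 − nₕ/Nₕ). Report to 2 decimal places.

N = 68545; Wₕ = Nₕ/N.
group A: (32931/68545)²·1610.22²/5105·(1 − 5105/32931) = 99.05555
group B: (35614/68545)²·979.24²/4405·(1 − 4405/35614) = 51.49694
Sum = 150.55249 → 150.55.

150.55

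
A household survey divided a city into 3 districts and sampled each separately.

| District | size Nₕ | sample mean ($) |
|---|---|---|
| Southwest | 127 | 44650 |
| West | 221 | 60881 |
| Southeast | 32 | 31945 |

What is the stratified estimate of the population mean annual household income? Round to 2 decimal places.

53019.71

x̄_st = (Σ Nₕx̄ₕ) / (Σ Nₕ) = (127·44650 + 221·60881 + 32·31945) / 380
= 20147491 / 380 = 53019.7132... → 53019.71.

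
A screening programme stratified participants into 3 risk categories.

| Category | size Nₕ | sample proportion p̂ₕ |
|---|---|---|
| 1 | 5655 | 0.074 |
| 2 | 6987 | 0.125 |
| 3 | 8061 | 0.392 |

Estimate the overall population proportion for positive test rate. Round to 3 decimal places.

Wₕ = Nₕ/N with N = 20703: 0.2731, 0.3375, 0.3894.
p̂_st = 0.2731·0.074 + 0.3375·0.125 + 0.3894·0.392 ≈ 0.21503... → 0.215.

0.215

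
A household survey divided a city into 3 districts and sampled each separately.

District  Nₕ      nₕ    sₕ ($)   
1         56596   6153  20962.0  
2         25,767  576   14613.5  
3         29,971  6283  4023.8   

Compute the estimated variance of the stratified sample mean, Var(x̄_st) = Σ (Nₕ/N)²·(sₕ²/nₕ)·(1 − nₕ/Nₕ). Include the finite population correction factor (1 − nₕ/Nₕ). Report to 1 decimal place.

N = 112334. Term for each stratum: Wₕ²sₕ²/nₕ·(1−nₕ/Nₕ).
Var(x̄_st) = 16156.3300 + 19070.9717 + 144.9816 = 35372.2834 → 35372.3.

35372.3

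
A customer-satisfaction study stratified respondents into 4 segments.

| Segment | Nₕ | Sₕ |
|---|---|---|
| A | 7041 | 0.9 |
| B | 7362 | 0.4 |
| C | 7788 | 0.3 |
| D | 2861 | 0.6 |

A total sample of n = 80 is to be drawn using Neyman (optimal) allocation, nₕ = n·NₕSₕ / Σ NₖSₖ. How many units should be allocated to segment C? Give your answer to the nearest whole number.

14

Σ NₕSₕ = 7041·0.9 + 7362·0.4 + 7788·0.3 + 2861·0.6 = 13334.7.
Share for C: 2336.4/13334.7 = 0.17521.
n_C = 80 × 0.17521 = 14.017... → 14.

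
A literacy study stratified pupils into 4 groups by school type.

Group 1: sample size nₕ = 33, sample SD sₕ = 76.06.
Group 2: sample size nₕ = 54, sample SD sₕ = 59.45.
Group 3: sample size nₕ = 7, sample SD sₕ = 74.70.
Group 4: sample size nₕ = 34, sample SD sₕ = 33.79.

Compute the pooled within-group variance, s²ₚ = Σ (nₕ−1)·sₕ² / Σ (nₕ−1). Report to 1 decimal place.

Degrees of freedom: 32 + 53 + 6 + 33 = 124.
Σ(nₕ−1)sₕ² = 32·5785.1236 + 53·3534.3025 + 6·5580.09 + 33·1141.7641 = 443600.743.
s²ₚ = 443600.743 / 124 = 3577.425... → 3577.4.

3577.4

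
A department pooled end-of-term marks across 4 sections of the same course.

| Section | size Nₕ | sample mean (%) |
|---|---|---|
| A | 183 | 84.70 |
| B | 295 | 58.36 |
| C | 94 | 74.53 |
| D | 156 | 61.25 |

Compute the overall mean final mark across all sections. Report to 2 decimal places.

67.69

N = 728; weights Wₕ = Nₕ/N = (0.2514, 0.4052, 0.1291, 0.2143).
x̄_st = Σ Wₕ·x̄ₕ = 0.2514·84.70 + 0.4052·58.36 + 0.1291·74.53 + 0.2143·61.25 ≈ 67.6884...
→ 67.69.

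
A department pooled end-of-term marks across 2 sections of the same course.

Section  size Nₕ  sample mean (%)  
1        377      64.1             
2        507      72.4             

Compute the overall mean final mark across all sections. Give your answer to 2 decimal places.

68.86

N = 377 + 507 = 884.
Overall mean = Σ (Nₕ/N)·x̄ₕ — weight by population share, not a simple average.
Σ Nₕx̄ₕ = 377·64.1 + 507·72.4 = 24165.7 + 36706.8 = 60872.5.
Divide by N: 60872.5 / 884 = 68.8603... → 68.86.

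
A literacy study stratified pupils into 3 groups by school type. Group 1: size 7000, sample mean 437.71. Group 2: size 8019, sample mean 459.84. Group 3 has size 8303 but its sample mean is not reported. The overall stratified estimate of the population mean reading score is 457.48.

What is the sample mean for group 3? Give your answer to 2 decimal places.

Σ Nₕx̄ₕ = N·μ, so 8303·x̄_3 = 23322·457.48 − (7000·437.71 + 8019·459.84).
= 10669348.56 − 6751426.96 = 3917921.6.
x̄_3 = 3917921.6 / 8303 = 471.8682... → 471.87.

471.87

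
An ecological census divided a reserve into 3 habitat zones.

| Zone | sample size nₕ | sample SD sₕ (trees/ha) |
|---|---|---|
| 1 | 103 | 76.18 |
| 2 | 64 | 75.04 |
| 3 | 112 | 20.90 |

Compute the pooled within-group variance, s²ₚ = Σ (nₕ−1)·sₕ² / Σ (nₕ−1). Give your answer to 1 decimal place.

Degrees of freedom: 102 + 63 + 111 = 276.
Σ(nₕ−1)sₕ² = 102·5803.3924 + 63·5631.0016 + 111·436.81 = 995185.0356.
s²ₚ = 995185.0356 / 276 = 3605.743... → 3605.7.

3605.7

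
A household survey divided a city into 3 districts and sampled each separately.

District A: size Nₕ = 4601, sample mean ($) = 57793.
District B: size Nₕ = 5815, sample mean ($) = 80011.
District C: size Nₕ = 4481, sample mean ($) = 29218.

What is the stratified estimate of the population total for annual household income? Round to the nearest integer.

A: 4601·57793 = 265905593
B: 5815·80011 = 465263965
C: 4481·29218 = 130925858
τ̂ = Σ Nₕx̄ₕ = 862095416.

862095416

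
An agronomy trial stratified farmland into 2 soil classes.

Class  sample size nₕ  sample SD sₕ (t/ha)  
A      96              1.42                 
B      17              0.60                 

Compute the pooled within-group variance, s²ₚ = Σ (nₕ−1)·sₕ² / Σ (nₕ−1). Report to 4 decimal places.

1.7776

Degrees of freedom: 95 + 16 = 111.
Σ(nₕ−1)sₕ² = 95·2.0164 + 16·0.36 = 197.318.
s²ₚ = 197.318 / 111 = 1.777640... → 1.7776.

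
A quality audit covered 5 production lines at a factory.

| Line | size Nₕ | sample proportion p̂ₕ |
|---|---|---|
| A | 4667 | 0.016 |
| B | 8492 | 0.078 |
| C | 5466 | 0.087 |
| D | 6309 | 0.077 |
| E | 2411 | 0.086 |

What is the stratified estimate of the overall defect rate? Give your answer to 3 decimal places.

0.070

N = 4667 + 8492 + 5466 + 6309 + 2411 = 27345.
Overall proportion = Σ (Nₕ/N)·p̂ₕ.
Σ Nₕp̂ₕ = 74.672 + 662.376 + 475.542 + 485.793 + 207.346 = 1905.729.
1905.729 / 27345 = 0.06969... → 0.070.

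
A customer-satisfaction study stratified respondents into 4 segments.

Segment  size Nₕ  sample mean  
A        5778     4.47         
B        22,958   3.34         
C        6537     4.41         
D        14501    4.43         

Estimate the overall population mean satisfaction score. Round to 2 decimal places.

3.93

N = 49774; weights Wₕ = Nₕ/N = (0.1161, 0.4612, 0.1313, 0.2913).
x̄_st = Σ Wₕ·x̄ₕ = 0.1161·4.47 + 0.4612·3.34 + 0.1313·4.41 + 0.2913·4.43 ≈ 3.9293...
→ 3.93.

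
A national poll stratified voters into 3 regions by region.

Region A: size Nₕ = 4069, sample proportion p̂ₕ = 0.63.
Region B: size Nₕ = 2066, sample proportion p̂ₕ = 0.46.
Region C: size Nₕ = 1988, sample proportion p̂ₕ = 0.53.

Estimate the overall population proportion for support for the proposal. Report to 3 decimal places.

0.562

N = 4069 + 2066 + 1988 = 8123.
Overall proportion = Σ (Nₕ/N)·p̂ₕ.
Σ Nₕp̂ₕ = 2563.47 + 950.36 + 1053.64 = 4567.47.
4567.47 / 8123 = 0.56229... → 0.562.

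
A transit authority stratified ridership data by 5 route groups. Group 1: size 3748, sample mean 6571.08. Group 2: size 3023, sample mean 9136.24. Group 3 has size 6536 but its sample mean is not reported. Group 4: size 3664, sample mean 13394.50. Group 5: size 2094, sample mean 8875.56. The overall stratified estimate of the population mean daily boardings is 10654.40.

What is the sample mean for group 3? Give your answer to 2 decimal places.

12731.95

N = 3748 + 3023 + 6536 + 3664 + 2094 = 19065.
Overall total = μ·N = 10654.40·19065 = 203126136.
Subtract the known strata: 3748·6571.08 + 3023·9136.24 + 3664·13394.50 + 2094·8875.56 = 119910132.
Remaining total for group 3: 203126136 − 119910132 = 83216004.
Divide by its size: 83216004 / 6536 = 12731.9468... → 12731.95.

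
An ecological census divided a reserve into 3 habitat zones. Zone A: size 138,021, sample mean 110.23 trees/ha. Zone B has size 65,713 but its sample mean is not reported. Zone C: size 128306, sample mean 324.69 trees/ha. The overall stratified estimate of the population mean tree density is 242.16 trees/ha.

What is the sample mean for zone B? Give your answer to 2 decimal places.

358.12

Σ Nₕx̄ₕ = N·μ, so 65713·x̄_B = 332040·242.16 − (138021·110.23 + 128306·324.69).
= 80406806.4 − 56873729.97 = 23533076.43.
x̄_B = 23533076.43 / 65713 = 358.1190... → 358.12.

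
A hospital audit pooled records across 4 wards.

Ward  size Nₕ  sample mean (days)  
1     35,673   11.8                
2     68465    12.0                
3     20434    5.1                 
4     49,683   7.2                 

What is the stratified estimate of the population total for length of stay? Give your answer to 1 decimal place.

1704452.4

Population total = Σ Nₕ·x̄ₕ (each stratum's size times its mean).
35673·11.8 + 68465·12.0 + 20434·5.1 + 49683·7.2 = 420941.4 + 821580 + 104213.4 + 357717.6 = 1704452.4.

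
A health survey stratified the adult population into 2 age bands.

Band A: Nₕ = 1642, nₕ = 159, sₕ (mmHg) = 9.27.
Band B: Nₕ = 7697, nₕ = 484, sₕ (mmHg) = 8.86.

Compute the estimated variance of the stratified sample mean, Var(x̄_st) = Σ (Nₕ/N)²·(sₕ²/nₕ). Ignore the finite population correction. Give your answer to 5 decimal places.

N = 9339; Wₕ = Nₕ/N.
band A: (1642/9339)²·9.27²/159 = 0.01670736
band B: (7697/9339)²·8.86²/484 = 0.11017024
Sum = 0.12687760 → 0.12688.

0.12688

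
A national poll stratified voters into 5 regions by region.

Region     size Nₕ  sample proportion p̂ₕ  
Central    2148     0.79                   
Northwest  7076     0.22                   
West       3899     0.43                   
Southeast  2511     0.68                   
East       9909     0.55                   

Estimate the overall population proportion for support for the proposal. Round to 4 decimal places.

0.4732

N = 2148 + 7076 + 3899 + 2511 + 9909 = 25543.
Overall proportion = Σ (Nₕ/N)·p̂ₕ.
Σ Nₕp̂ₕ = 1696.92 + 1556.72 + 1676.57 + 1707.48 + 5449.95 = 12087.64.
12087.64 / 25543 = 0.473227... → 0.4732.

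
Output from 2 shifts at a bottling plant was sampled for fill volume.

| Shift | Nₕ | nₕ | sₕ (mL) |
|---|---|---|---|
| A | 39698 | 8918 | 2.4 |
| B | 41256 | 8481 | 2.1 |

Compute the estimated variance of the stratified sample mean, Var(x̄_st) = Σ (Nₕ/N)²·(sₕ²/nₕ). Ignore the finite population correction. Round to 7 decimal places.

0.0002904

N = 80954. Term for each stratum: Wₕ²sₕ²/nₕ.
Var(x̄_st) = 0.0001553158 + 0.0001350483 = 0.0002903641 → 0.0002904.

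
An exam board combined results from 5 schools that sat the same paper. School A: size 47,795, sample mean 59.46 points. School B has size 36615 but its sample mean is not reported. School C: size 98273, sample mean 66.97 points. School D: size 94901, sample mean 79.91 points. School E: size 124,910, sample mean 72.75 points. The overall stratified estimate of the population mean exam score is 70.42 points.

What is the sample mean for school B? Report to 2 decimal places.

61.44

Σ Nₕx̄ₕ = N·μ, so 36615·x̄_B = 402494·70.42 − (47795·59.46 + 98273·66.97 + 94901·79.91 + 124910·72.75).
= 28343627.48 − 26093974.92 = 2249652.56.
x̄_B = 2249652.56 / 36615 = 61.4407... → 61.44.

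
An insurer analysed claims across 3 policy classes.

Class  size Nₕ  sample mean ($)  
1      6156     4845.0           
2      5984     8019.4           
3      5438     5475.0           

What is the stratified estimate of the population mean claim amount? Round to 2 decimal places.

x̄_st = (Σ Nₕx̄ₕ) / (Σ Nₕ) = (6156·4845.0 + 5984·8019.4 + 5438·5475.0) / 17578
= 107586959.6 / 17578 = 6120.5461... → 6120.55.

6120.55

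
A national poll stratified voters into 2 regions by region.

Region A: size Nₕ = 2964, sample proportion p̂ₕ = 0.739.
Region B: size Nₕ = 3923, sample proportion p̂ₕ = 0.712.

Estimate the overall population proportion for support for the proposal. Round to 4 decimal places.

0.7236

Wₕ = Nₕ/N with N = 6887: 0.4304, 0.5696.
p̂_st = 0.4304·0.739 + 0.5696·0.712 ≈ 0.723620... → 0.7236.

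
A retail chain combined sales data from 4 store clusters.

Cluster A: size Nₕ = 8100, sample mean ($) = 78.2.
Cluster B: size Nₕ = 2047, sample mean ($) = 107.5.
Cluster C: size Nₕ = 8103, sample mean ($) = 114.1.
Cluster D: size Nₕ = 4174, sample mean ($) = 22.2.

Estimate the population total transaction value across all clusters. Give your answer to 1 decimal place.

Estimate total by summing Nₕ·x̄ₕ over strata.
8100·78.2 + 2047·107.5 + 8103·114.1 + 4174·22.2 = 633420 + 220052.5 + 924552.3 + 92662.8 = 1870687.6.

1870687.6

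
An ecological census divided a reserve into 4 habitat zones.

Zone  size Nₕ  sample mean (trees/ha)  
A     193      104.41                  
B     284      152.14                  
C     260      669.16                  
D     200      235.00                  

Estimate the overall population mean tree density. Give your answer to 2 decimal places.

N = 937; weights Wₕ = Nₕ/N = (0.2060, 0.3031, 0.2775, 0.2134).
x̄_st = Σ Wₕ·x̄ₕ = 0.2060·104.41 + 0.3031·152.14 + 0.2775·669.16 + 0.2134·235.00 ≈ 303.4584...
→ 303.46.

303.46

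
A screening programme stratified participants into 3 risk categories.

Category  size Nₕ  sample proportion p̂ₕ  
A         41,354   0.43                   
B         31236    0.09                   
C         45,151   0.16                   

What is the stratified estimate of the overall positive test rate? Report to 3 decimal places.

0.236

Wₕ = Nₕ/N with N = 117741: 0.3512, 0.2653, 0.3835.
p̂_st = 0.3512·0.43 + 0.2653·0.09 + 0.3835·0.16 ≈ 0.23626... → 0.236.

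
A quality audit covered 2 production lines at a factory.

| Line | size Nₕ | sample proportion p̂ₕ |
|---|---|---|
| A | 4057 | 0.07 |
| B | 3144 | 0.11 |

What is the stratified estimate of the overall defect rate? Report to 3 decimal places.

Wₕ = Nₕ/N with N = 7201: 0.5634, 0.4366.
p̂_st = 0.5634·0.07 + 0.4366·0.11 ≈ 0.08746... → 0.087.

0.087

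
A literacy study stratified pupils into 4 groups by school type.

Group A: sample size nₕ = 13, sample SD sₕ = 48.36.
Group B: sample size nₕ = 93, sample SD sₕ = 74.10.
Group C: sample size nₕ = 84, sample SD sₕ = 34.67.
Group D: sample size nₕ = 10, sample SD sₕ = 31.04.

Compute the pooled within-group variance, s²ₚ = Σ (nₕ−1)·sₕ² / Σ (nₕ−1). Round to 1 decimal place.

3273.8

Degrees of freedom: 12 + 92 + 83 + 9 = 196.
Σ(nₕ−1)sₕ² = 12·2338.6896 + 92·5490.81 + 83·1202.0089 + 9·963.4816 = 641656.8683.
s²ₚ = 641656.8683 / 196 = 3273.760... → 3273.8.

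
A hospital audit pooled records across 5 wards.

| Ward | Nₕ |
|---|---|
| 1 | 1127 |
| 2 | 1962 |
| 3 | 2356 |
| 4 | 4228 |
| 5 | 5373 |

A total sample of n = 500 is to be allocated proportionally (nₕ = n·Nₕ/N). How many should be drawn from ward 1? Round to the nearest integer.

N = 1127 + 1962 + 2356 + 4228 + 5373 = 15046.
n_1 = 500·1127/15046 = 37.452... → 37.

37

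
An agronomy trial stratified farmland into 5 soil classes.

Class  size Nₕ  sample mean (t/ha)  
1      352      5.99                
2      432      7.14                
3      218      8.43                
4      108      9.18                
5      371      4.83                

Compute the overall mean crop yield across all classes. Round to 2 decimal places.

6.63

N = 352 + 432 + 218 + 108 + 371 = 1481.
The stratified mean weights each stratum mean by its population share Nₕ/N.
Σ Nₕx̄ₕ = 352·5.99 + 432·7.14 + 218·8.43 + 108·9.18 + 371·4.83 = 2108.48 + 3084.48 + 1837.74 + 991.44 + 1791.93 = 9814.07.
Divide by N: 9814.07 / 1481 = 6.6267... → 6.63.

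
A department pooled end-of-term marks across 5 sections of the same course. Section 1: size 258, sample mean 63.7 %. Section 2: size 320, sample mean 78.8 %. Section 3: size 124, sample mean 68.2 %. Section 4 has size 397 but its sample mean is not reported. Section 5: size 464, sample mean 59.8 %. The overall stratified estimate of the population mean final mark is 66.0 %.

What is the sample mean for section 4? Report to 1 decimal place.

Σ Nₕx̄ₕ = N·μ, so 397·x̄_4 = 1563·66.0 − (258·63.7 + 320·78.8 + 124·68.2 + 464·59.8).
= 103158 − 77854.6 = 25303.4.
x̄_4 = 25303.4 / 397 = 63.737... → 63.7.

63.7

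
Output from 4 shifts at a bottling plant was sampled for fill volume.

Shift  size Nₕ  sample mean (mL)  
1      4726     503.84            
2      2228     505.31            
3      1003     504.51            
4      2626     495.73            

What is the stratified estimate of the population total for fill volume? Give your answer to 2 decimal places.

1: 4726·503.84 = 2381147.84
2: 2228·505.31 = 1125830.68
3: 1003·504.51 = 506023.53
4: 2626·495.73 = 1301786.98
τ̂ = Σ Nₕx̄ₕ = 5314789.03.

5314789.03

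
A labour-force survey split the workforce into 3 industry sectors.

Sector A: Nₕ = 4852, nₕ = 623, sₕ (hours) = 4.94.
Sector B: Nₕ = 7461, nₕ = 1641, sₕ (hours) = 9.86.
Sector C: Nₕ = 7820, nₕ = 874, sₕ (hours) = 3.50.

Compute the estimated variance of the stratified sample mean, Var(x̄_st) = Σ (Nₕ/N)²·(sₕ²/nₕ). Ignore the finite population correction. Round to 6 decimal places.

N = 20133. Term for each stratum: Wₕ²sₕ²/nₕ.
Var(x̄_st) = 0.002275047 + 0.008136214 + 0.002114566 = 0.012525827 → 0.012526.

0.012526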